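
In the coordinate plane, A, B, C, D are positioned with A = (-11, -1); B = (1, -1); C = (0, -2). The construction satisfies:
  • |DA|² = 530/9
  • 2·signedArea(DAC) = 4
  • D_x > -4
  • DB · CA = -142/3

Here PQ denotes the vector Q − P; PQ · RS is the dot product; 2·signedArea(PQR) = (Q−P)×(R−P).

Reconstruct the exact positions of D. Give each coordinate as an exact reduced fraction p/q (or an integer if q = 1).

D = (-10/3, -4/3)

1. D_x = -10/3  [2·signedArea(DAC) = 4 ∩ DB · CA = -142/3]
2. D_y = -4/3  [2·signedArea(DAC) = 4 ∩ DB · CA = -142/3]
   → D = (-10/3, -4/3)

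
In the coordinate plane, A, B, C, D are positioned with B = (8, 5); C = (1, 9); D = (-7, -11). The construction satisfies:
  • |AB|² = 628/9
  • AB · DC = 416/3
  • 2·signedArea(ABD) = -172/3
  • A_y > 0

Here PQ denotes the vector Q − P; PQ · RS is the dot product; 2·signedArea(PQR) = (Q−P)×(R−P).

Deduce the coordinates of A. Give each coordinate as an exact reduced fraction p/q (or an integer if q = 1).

A = (2/3, 1)

1. A_x = 2/3  [AB · DC = 416/3 ∩ 2·signedArea(ABD) = -172/3]
2. A_y = 1  [AB · DC = 416/3 ∩ 2·signedArea(ABD) = -172/3]
   → A = (2/3, 1)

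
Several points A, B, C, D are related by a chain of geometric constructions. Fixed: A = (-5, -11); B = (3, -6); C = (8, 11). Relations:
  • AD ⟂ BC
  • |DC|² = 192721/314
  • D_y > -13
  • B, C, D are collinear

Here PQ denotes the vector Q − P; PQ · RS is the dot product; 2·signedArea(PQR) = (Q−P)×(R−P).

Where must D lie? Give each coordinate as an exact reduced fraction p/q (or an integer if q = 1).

1. D_x = 317/314  [B, C, D are collinear ∩ AD ⟂ BC]
2. D_y = -4009/314  [B, C, D are collinear ∩ AD ⟂ BC]
   → D = (317/314, -4009/314)

D = (317/314, -4009/314)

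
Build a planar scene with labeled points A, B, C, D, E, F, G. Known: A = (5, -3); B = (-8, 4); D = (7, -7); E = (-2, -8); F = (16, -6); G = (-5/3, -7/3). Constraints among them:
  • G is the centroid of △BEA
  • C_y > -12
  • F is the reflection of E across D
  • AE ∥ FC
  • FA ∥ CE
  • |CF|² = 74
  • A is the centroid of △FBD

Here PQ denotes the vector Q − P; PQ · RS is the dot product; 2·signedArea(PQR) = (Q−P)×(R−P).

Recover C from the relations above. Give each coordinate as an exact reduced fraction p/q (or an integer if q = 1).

1. C_x = 9  [FA ∥ CE ∩ AE ∥ FC]
2. C_y = -11  [FA ∥ CE ∩ AE ∥ FC]
   → C = (9, -11)

C = (9, -11)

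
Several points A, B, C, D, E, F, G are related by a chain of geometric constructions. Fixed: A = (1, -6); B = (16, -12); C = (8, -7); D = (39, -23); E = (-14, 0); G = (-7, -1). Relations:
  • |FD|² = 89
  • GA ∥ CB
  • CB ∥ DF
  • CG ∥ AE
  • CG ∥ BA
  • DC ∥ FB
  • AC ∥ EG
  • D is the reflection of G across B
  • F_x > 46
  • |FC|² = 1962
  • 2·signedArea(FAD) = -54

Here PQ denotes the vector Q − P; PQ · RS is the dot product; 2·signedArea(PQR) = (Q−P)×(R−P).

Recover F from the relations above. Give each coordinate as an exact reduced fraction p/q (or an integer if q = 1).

F = (47, -28)

1. F_x = 47  [DC ∥ FB ∩ CB ∥ DF]
2. F_y = -28  [DC ∥ FB ∩ CB ∥ DF]
   → F = (47, -28)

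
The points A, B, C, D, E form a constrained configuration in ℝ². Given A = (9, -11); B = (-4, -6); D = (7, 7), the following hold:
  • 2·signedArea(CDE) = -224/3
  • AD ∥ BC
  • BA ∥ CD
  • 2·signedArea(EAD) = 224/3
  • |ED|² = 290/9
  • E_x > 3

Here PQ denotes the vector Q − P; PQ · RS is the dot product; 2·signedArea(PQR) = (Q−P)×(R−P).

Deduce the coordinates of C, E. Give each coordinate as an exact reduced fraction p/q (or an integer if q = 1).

1. C_x = -6  [BA ∥ CD ∩ AD ∥ BC]
2. C_y = 12  [BA ∥ CD ∩ AD ∥ BC]
   → C = (-6, 12)
3. E_x = 10/3  [2·signedArea(EAD) = 224/3 ∩ 2·signedArea(CDE) = -224/3]
4. E_y = 8/3  [2·signedArea(EAD) = 224/3 ∩ 2·signedArea(CDE) = -224/3]
   → E = (10/3, 8/3)

C = (-6, 12)
E = (10/3, 8/3)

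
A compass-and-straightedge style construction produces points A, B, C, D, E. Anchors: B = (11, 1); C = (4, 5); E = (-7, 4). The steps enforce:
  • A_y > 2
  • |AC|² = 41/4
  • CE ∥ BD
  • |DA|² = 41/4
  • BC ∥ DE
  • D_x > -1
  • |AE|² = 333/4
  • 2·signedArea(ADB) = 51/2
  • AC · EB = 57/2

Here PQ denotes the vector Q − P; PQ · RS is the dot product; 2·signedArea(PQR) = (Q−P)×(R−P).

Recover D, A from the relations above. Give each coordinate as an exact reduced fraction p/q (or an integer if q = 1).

1. D_x = 0  [BC ∥ DE ∩ CE ∥ BD]
2. D_y = 0  [BC ∥ DE ∩ CE ∥ BD]
   → D = (0, 0)
3. A_x = 2  [AC · EB = 57/2 ∩ 2·signedArea(ADB) = 51/2]
4. A_y = 5/2  [AC · EB = 57/2 ∩ 2·signedArea(ADB) = 51/2]
   → A = (2, 5/2)

A = (2, 5/2)
D = (0, 0)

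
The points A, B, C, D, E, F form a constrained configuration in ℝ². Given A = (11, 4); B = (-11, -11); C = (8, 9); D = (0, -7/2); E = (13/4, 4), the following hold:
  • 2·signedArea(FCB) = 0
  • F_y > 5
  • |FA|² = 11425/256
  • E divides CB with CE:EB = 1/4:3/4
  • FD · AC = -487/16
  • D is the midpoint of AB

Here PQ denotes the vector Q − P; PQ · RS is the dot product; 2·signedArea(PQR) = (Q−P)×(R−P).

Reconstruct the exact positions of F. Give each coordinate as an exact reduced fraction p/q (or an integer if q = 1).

1. F_x = 71/16  [2·signedArea(FCB) = 0 ∩ FD · AC = -487/16]
2. F_y = 21/4  [2·signedArea(FCB) = 0 ∩ FD · AC = -487/16]
   → F = (71/16, 21/4)

F = (71/16, 21/4)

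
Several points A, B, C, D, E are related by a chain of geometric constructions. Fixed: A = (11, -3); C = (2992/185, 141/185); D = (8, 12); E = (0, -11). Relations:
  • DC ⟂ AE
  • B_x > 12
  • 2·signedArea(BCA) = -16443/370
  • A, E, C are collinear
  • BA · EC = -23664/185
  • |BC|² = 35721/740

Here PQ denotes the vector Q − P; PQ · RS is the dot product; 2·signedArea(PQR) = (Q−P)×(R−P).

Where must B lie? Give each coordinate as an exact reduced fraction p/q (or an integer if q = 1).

B = (2236/185, 2361/370)

1. B_x = 2236/185  [2·signedArea(BCA) = -16443/370 ∩ BA · EC = -23664/185]
2. B_y = 2361/370  [2·signedArea(BCA) = -16443/370 ∩ BA · EC = -23664/185]
   → B = (2236/185, 2361/370)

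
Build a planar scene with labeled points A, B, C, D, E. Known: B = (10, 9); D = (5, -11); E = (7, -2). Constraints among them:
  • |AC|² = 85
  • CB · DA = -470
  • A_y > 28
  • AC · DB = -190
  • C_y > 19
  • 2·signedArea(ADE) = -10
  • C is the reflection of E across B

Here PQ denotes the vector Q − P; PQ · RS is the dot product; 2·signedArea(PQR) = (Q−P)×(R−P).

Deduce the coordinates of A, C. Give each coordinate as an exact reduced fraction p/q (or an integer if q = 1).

A = (15, 29)
C = (13, 20)

1. C_x = 13  [C is the reflection of E across B]
2. C_y = 20  [C is the reflection of E across B]
   → C = (13, 20)
3. A_x = 15  [AC · DB = -190 ∩ 2·signedArea(ADE) = -10]
4. A_y = 29  [AC · DB = -190 ∩ 2·signedArea(ADE) = -10]
   → A = (15, 29)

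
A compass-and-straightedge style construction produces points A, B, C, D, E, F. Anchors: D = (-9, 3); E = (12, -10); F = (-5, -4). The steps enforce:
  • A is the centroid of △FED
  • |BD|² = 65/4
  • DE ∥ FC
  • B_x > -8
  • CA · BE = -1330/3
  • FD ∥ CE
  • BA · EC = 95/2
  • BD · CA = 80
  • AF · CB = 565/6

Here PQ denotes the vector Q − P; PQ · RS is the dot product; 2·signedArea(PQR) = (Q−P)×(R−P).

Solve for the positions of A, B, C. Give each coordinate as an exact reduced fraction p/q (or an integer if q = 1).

A = (-2/3, -11/3)
B = (-7, -1/2)
C = (16, -17)

1. A_x = -2/3  [A is the centroid of △FED]
2. A_y = -11/3  [A is the centroid of △FED]
   → A = (-2/3, -11/3)
3. C_x = 16  [FD ∥ CE ∩ DE ∥ FC]
4. C_y = -17  [FD ∥ CE ∩ DE ∥ FC]
   → C = (16, -17)
5. B_x = -7  [BD · CA = 80 ∩ BA · EC = 95/2]
6. B_y = -1/2  [BD · CA = 80 ∩ BA · EC = 95/2]
   → B = (-7, -1/2)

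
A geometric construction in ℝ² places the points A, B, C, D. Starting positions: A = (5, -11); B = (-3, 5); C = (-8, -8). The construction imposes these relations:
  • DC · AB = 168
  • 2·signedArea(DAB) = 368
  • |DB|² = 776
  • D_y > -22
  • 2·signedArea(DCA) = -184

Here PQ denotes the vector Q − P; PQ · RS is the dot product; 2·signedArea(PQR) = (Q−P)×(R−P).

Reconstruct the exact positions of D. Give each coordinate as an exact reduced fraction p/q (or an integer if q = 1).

D = (-13, -21)

1. D_x = -13  [DC · AB = 168 ∩ 2·signedArea(DAB) = 368]
2. D_y = -21  [DC · AB = 168 ∩ 2·signedArea(DAB) = 368]
   → D = (-13, -21)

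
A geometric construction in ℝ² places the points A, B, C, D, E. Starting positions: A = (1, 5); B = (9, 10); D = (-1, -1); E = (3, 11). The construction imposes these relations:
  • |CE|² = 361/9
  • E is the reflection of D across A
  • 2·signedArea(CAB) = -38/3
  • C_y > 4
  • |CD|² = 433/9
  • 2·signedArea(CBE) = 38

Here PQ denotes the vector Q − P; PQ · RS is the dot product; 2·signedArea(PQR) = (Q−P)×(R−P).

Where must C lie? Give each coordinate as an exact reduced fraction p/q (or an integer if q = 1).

1. C_x = 3  [2·signedArea(CBE) = 38 ∩ 2·signedArea(CAB) = -38/3]
2. C_y = 14/3  [2·signedArea(CBE) = 38 ∩ 2·signedArea(CAB) = -38/3]
   → C = (3, 14/3)

C = (3, 14/3)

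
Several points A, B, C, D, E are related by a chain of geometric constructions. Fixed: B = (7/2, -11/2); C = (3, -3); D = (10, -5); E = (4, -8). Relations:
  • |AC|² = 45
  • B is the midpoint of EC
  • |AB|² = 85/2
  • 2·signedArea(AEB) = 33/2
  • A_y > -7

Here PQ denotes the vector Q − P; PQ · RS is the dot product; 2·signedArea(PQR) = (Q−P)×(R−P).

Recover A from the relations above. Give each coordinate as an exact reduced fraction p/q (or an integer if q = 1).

A = (-3, -6)

1. A_x = -3  [line -5/2·x + -1/2·y + -21/2 = 0 ∩ |AB|² = 85/2]
2. A_y = -6  [line -5/2·x + -1/2·y + -21/2 = 0 ∩ |AB|² = 85/2]
   → A = (-3, -6)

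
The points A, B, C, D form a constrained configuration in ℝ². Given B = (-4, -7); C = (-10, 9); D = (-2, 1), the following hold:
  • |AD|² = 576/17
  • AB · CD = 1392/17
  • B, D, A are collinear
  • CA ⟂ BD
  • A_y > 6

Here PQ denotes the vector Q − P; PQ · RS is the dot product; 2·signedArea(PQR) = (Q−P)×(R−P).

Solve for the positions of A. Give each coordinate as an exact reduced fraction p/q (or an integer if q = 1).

A = (-10/17, 113/17)

1. A_x = -10/17  [B, D, A are collinear ∩ CA ⟂ BD]
2. A_y = 113/17  [B, D, A are collinear ∩ CA ⟂ BD]
   → A = (-10/17, 113/17)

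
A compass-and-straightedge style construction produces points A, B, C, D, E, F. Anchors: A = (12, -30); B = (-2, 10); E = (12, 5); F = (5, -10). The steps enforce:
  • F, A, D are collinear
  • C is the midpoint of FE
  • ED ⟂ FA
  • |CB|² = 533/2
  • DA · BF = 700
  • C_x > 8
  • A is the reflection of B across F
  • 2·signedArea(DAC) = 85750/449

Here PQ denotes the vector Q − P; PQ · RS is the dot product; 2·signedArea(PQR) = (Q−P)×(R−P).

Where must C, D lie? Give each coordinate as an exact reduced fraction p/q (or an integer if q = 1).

C = (17/2, -5/2)
D = (488/449, 530/449)

1. C_x = 17/2  [C is the midpoint of FE]
2. C_y = -5/2  [C is the midpoint of FE]
   → C = (17/2, -5/2)
3. D_x = 488/449  [F, A, D are collinear ∩ ED ⟂ FA]
4. D_y = 530/449  [F, A, D are collinear ∩ ED ⟂ FA]
   → D = (488/449, 530/449)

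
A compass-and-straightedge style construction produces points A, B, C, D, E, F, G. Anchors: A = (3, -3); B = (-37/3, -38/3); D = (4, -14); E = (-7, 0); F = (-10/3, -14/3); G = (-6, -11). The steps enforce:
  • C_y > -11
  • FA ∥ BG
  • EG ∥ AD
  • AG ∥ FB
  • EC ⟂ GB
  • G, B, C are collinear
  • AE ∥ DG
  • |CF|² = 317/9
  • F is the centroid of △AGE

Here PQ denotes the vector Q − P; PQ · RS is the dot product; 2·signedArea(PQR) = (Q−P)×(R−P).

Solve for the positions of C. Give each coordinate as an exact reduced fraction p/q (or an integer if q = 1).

C = (-816/193, -2033/193)

1. C_x = -816/193  [G, B, C are collinear ∩ EC ⟂ GB]
2. C_y = -2033/193  [G, B, C are collinear ∩ EC ⟂ GB]
   → C = (-816/193, -2033/193)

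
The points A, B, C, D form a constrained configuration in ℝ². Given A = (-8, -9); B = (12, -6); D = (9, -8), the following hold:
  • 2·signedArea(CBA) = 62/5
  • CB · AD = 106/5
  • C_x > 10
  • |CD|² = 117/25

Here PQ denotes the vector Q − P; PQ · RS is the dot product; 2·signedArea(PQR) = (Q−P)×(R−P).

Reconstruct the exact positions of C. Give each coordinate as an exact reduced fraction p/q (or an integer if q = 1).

1. C_x = 54/5  [CB · AD = 106/5 ∩ 2·signedArea(CBA) = 62/5]
2. C_y = -34/5  [CB · AD = 106/5 ∩ 2·signedArea(CBA) = 62/5]
   → C = (54/5, -34/5)

C = (54/5, -34/5)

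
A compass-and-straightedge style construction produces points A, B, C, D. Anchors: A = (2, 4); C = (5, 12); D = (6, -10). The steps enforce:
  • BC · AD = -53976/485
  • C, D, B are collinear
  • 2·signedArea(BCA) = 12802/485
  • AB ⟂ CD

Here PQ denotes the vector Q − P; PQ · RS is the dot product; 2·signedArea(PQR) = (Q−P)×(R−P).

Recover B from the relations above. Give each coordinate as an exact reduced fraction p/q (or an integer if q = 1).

B = (2598/485, 2014/485)

1. B_x = 2598/485  [C, D, B are collinear ∩ AB ⟂ CD]
2. B_y = 2014/485  [C, D, B are collinear ∩ AB ⟂ CD]
   → B = (2598/485, 2014/485)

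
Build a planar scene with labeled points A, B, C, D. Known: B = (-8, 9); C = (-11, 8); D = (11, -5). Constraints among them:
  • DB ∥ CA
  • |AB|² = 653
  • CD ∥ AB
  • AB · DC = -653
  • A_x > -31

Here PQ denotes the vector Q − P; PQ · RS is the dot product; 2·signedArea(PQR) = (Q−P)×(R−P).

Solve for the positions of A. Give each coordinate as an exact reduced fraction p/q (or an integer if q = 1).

1. A_x = -30  [CD ∥ AB ∩ DB ∥ CA]
2. A_y = 22  [CD ∥ AB ∩ DB ∥ CA]
   → A = (-30, 22)

A = (-30, 22)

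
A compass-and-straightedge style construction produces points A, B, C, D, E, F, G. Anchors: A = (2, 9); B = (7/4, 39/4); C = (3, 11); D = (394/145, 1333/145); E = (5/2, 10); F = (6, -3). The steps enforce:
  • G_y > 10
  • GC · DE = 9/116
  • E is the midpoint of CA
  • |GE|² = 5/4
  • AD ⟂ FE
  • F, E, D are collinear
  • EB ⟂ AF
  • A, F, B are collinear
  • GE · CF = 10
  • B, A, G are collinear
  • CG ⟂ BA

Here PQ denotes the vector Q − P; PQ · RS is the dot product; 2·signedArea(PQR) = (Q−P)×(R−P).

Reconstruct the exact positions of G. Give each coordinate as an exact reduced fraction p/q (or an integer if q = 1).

1. G_x = 3/2  [B, A, G are collinear ∩ CG ⟂ BA]
2. G_y = 21/2  [B, A, G are collinear ∩ CG ⟂ BA]
   → G = (3/2, 21/2)

G = (3/2, 21/2)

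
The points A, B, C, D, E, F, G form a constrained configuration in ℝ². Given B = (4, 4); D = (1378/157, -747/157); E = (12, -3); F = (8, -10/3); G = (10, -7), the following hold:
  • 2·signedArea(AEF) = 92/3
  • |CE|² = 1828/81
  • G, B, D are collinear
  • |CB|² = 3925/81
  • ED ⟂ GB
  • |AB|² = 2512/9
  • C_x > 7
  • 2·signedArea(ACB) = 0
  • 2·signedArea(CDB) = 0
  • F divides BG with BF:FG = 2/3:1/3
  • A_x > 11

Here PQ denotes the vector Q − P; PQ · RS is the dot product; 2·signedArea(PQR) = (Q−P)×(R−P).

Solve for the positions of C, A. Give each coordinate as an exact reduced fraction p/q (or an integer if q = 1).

1. C_x = 22/3  [line -1375/157·x + -750/157·y + 8500/157 = 0 ∩ |CB|² = 3925/81]
2. C_y = -19/9  [line -1375/157·x + -750/157·y + 8500/157 = 0 ∩ |CB|² = 3925/81]
   → C = (22/3, -19/9)
3. A_x = 12  [2·signedArea(ACB) = 0 ∩ 2·signedArea(AEF) = 92/3]
4. A_y = -32/3  [2·signedArea(ACB) = 0 ∩ 2·signedArea(AEF) = 92/3]
   → A = (12, -32/3)

A = (12, -32/3)
C = (22/3, -19/9)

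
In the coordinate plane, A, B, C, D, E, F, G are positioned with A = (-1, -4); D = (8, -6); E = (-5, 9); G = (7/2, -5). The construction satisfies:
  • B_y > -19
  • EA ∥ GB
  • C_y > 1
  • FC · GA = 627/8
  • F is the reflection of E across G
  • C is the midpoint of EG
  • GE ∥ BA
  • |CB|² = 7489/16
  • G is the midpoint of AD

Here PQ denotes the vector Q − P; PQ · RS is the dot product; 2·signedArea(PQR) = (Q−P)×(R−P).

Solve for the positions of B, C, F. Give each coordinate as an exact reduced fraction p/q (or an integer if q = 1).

B = (15/2, -18)
C = (-3/4, 2)
F = (12, -19)

1. B_x = 15/2  [GE ∥ BA ∩ EA ∥ GB]
2. B_y = -18  [GE ∥ BA ∩ EA ∥ GB]
   → B = (15/2, -18)
3. C_x = -3/4  [C is the midpoint of EG]
4. C_y = 2  [C is the midpoint of EG]
   → C = (-3/4, 2)
5. F_x = 12  [F is the reflection of E across G]
6. F_y = -19  [F is the reflection of E across G]
   → F = (12, -19)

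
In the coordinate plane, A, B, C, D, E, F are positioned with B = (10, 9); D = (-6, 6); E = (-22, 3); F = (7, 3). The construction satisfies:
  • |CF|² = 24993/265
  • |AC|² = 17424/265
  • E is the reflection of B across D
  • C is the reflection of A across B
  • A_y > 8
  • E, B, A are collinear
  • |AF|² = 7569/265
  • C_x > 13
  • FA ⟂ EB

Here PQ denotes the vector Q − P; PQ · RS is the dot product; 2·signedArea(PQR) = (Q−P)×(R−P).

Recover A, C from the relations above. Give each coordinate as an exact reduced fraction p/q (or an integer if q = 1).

1. A_x = 1594/265  [E, B, A are collinear ∩ FA ⟂ EB]
2. A_y = 2187/265  [E, B, A are collinear ∩ FA ⟂ EB]
   → A = (1594/265, 2187/265)
3. C_x = 3706/265  [C is the reflection of A across B]
4. C_y = 2583/265  [C is the reflection of A across B]
   → C = (3706/265, 2583/265)

A = (1594/265, 2187/265)
C = (3706/265, 2583/265)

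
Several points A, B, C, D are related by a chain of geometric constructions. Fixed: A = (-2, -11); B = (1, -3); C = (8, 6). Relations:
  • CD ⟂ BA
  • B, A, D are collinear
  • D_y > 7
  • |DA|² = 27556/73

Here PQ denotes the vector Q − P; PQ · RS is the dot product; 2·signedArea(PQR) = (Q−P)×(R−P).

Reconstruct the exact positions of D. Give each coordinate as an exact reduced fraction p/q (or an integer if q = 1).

D = (352/73, 525/73)

1. D_x = 352/73  [B, A, D are collinear ∩ CD ⟂ BA]
2. D_y = 525/73  [B, A, D are collinear ∩ CD ⟂ BA]
   → D = (352/73, 525/73)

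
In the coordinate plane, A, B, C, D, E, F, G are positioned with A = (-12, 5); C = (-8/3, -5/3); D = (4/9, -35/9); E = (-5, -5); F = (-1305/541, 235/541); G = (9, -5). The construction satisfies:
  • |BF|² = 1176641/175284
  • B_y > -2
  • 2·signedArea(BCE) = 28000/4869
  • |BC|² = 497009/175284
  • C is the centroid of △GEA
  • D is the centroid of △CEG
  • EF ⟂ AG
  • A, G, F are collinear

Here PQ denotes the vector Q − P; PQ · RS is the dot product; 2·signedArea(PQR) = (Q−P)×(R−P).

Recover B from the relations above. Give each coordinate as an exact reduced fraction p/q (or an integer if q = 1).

1. B_x = -9581/9738  [line 10/3·x + -7/3·y + -3655/4869 = 0 ∩ |BC|² = 497009/175284]
2. B_y = -8410/4869  [line 10/3·x + -7/3·y + -3655/4869 = 0 ∩ |BC|² = 497009/175284]
   → B = (-9581/9738, -8410/4869)

B = (-9581/9738, -8410/4869)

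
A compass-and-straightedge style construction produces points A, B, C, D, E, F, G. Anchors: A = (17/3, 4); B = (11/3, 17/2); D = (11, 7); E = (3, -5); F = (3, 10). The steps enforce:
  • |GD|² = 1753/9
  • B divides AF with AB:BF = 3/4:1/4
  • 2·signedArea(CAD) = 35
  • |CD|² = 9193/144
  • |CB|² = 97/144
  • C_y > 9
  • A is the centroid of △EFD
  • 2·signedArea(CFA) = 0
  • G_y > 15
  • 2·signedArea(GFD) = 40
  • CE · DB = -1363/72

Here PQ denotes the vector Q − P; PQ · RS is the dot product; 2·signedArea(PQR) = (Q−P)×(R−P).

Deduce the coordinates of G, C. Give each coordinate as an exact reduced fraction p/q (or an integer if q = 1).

C = (10/3, 37/4)
G = (1/3, 16)

1. G_x = 1/3  [line 3·x + 8·y + -129 = 0 ∩ |GD|² = 1753/9]
2. G_y = 16  [line 3·x + 8·y + -129 = 0 ∩ |GD|² = 1753/9]
   → G = (1/3, 16)
3. C_x = 10/3  [2·signedArea(CFA) = 0 ∩ CE · DB = -1363/72]
4. C_y = 37/4  [2·signedArea(CFA) = 0 ∩ CE · DB = -1363/72]
   → C = (10/3, 37/4)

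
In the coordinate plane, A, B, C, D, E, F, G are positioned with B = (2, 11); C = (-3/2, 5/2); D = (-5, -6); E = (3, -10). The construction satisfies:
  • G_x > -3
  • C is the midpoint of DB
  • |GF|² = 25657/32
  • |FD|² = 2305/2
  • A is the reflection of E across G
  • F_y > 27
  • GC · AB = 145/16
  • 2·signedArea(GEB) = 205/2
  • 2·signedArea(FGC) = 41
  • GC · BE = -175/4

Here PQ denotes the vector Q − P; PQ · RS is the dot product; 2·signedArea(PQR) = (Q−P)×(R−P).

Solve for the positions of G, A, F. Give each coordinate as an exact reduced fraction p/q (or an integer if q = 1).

A = (-31/4, 43/4)
F = (-21/2, 55/2)
G = (-19/8, 3/8)

1. G_x = -19/8  [GC · BE = -175/4 ∩ 2·signedArea(GEB) = 205/2]
2. G_y = 3/8  [GC · BE = -175/4 ∩ 2·signedArea(GEB) = 205/2]
   → G = (-19/8, 3/8)
3. A_x = -31/4  [GC · AB = 145/16 ∩ A is the reflection of E across G]
4. A_y = 43/4  [GC · AB = 145/16 ∩ A is the reflection of E across G]
   → A = (-31/4, 43/4)
5. F_x = -21/2  [line -17/8·x + 7/8·y + -371/8 = 0 ∩ |GF|² = 25657/32]
6. F_y = 55/2  [line -17/8·x + 7/8·y + -371/8 = 0 ∩ |GF|² = 25657/32]
   → F = (-21/2, 55/2)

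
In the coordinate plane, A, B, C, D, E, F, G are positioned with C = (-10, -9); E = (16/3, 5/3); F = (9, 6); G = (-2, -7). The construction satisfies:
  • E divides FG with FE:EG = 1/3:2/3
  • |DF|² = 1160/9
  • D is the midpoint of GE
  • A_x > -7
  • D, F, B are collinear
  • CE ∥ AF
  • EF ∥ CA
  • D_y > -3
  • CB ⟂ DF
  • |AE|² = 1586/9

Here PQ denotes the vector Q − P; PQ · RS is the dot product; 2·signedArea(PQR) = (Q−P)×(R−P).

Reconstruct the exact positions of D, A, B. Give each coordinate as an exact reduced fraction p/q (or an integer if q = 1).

A = (-19/3, -14/3)
B = (-917/145, -1756/145)
D = (5/3, -8/3)

1. D_x = 5/3  [D is the midpoint of GE]
2. D_y = -8/3  [D is the midpoint of GE]
   → D = (5/3, -8/3)
3. A_x = -19/3  [CE ∥ AF ∩ EF ∥ CA]
4. A_y = -14/3  [CE ∥ AF ∩ EF ∥ CA]
   → A = (-19/3, -14/3)
5. B_x = -917/145  [D, F, B are collinear ∩ CB ⟂ DF]
6. B_y = -1756/145  [D, F, B are collinear ∩ CB ⟂ DF]
   → B = (-917/145, -1756/145)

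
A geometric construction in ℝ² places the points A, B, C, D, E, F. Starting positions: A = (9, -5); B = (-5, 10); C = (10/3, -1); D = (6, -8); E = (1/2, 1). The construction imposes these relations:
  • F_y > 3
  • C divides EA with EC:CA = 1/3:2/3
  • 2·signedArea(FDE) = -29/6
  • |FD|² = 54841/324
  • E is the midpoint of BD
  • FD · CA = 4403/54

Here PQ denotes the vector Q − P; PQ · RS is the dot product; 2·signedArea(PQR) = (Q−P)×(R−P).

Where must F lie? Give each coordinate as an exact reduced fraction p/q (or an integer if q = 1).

1. F_x = -7/18  [2·signedArea(FDE) = -29/6 ∩ FD · CA = 4403/54]
2. F_y = 10/3  [2·signedArea(FDE) = -29/6 ∩ FD · CA = 4403/54]
   → F = (-7/18, 10/3)

F = (-7/18, 10/3)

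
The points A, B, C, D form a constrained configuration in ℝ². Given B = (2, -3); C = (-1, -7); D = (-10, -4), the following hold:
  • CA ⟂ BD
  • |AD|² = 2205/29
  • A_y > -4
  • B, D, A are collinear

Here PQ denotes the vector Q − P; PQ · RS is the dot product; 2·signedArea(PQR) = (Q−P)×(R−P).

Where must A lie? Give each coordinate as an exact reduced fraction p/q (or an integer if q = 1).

1. A_x = -38/29  [B, D, A are collinear ∩ CA ⟂ BD]
2. A_y = -95/29  [B, D, A are collinear ∩ CA ⟂ BD]
   → A = (-38/29, -95/29)

A = (-38/29, -95/29)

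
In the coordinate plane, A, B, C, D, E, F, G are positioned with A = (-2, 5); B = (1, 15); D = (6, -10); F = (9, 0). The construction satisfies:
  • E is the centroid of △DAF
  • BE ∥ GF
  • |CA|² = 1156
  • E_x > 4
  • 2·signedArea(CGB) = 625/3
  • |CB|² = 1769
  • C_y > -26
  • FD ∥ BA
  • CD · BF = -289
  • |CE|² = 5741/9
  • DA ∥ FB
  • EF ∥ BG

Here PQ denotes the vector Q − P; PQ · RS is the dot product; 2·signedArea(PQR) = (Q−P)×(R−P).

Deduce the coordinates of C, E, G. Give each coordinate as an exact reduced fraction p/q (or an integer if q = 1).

1. C_x = 14  [line -8·x + 15·y + 487 = 0 ∩ |CA|² = 1156]
2. C_y = -25  [line -8·x + 15·y + 487 = 0 ∩ |CA|² = 1156]
   → C = (14, -25)
3. E_x = 13/3  [E is the centroid of △DAF]
4. E_y = -5/3  [E is the centroid of △DAF]
   → E = (13/3, -5/3)
5. G_x = 17/3  [2·signedArea(CGB) = 625/3 ∩ BE ∥ GF]
6. G_y = 50/3  [2·signedArea(CGB) = 625/3 ∩ BE ∥ GF]
   → G = (17/3, 50/3)

C = (14, -25)
E = (13/3, -5/3)
G = (17/3, 50/3)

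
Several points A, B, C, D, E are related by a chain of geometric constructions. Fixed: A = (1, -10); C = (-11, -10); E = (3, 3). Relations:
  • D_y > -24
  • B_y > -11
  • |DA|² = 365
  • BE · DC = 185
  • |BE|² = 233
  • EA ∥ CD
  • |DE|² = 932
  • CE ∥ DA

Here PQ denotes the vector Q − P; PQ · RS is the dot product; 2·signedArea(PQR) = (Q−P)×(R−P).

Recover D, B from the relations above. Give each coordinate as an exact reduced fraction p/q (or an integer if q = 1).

B = (-5, -10)
D = (-13, -23)

1. D_x = -13  [CE ∥ DA ∩ EA ∥ CD]
2. D_y = -23  [CE ∥ DA ∩ EA ∥ CD]
   → D = (-13, -23)
3. B_x = -5  [line -2·x + -13·y + -140 = 0 ∩ |BE|² = 233]
4. B_y = -10  [line -2·x + -13·y + -140 = 0 ∩ |BE|² = 233]
   → B = (-5, -10)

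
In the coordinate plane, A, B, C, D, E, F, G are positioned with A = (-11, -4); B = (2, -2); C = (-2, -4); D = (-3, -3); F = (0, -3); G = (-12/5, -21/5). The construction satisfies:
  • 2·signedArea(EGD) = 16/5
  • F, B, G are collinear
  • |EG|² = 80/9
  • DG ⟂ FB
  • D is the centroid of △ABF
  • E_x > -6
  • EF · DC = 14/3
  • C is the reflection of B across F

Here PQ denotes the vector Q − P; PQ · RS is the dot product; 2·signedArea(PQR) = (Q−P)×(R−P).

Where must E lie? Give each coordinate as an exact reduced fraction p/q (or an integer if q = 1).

E = (-16/3, -11/3)

1. E_x = -16/3  [2·signedArea(EGD) = 16/5 ∩ EF · DC = 14/3]
2. E_y = -11/3  [2·signedArea(EGD) = 16/5 ∩ EF · DC = 14/3]
   → E = (-16/3, -11/3)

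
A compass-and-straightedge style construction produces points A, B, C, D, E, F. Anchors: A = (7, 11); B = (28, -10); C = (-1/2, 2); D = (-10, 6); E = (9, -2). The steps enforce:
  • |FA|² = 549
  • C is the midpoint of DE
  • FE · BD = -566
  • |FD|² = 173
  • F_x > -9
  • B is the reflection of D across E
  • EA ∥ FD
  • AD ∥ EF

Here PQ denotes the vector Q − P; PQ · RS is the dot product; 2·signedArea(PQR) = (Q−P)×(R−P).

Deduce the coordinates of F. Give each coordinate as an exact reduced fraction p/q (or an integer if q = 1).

1. F_x = -8  [EA ∥ FD ∩ AD ∥ EF]
2. F_y = -7  [EA ∥ FD ∩ AD ∥ EF]
   → F = (-8, -7)

F = (-8, -7)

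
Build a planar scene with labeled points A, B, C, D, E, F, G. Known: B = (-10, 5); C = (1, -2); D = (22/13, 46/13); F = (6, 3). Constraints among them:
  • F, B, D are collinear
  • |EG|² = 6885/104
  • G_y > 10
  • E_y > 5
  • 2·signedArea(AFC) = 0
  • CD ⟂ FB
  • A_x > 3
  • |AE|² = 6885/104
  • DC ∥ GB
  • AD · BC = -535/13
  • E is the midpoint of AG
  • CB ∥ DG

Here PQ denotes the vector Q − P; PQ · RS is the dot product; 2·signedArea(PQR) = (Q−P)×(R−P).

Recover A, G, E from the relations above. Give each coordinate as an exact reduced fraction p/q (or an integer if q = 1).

1. A_x = 7/2  [2·signedArea(AFC) = 0 ∩ AD · BC = -535/13]
2. A_y = 1/2  [2·signedArea(AFC) = 0 ∩ AD · BC = -535/13]
   → A = (7/2, 1/2)
3. G_x = -121/13  [DC ∥ GB ∩ CB ∥ DG]
4. G_y = 137/13  [DC ∥ GB ∩ CB ∥ DG]
   → G = (-121/13, 137/13)
5. E_x = -151/52  [E is the midpoint of AG]
6. E_y = 287/52  [E is the midpoint of AG]
   → E = (-151/52, 287/52)

A = (7/2, 1/2)
E = (-151/52, 287/52)
G = (-121/13, 137/13)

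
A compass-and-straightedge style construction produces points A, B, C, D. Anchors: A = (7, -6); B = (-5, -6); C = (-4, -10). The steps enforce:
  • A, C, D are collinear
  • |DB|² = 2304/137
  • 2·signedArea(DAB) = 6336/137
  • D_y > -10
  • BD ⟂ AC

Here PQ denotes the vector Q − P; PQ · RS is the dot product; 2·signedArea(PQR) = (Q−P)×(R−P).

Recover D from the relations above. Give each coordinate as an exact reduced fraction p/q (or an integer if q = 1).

D = (-493/137, -1350/137)

1. D_x = -493/137  [A, C, D are collinear ∩ BD ⟂ AC]
2. D_y = -1350/137  [A, C, D are collinear ∩ BD ⟂ AC]
   → D = (-493/137, -1350/137)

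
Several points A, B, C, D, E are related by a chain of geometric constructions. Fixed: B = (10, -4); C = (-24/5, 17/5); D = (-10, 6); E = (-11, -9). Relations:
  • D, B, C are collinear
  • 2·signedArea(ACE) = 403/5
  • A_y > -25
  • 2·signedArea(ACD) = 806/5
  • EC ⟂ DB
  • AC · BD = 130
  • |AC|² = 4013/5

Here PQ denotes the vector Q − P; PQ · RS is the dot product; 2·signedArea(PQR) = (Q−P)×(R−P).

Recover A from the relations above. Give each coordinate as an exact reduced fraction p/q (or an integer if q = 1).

1. A_x = -12  [2·signedArea(ACD) = 806/5 ∩ 2·signedArea(ACE) = 403/5]
2. A_y = -24  [2·signedArea(ACD) = 806/5 ∩ 2·signedArea(ACE) = 403/5]
   → A = (-12, -24)

A = (-12, -24)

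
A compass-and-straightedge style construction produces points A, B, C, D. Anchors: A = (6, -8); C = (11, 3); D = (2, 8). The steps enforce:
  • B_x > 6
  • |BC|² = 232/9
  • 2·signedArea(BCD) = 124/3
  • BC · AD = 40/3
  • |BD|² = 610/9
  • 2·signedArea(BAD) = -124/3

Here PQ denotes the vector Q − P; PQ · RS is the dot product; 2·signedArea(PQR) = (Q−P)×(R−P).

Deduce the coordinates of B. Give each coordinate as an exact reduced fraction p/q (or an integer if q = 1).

1. B_x = 19/3  [2·signedArea(BCD) = 124/3 ∩ 2·signedArea(BAD) = -124/3]
2. B_y = 1  [2·signedArea(BCD) = 124/3 ∩ 2·signedArea(BAD) = -124/3]
   → B = (19/3, 1)

B = (19/3, 1)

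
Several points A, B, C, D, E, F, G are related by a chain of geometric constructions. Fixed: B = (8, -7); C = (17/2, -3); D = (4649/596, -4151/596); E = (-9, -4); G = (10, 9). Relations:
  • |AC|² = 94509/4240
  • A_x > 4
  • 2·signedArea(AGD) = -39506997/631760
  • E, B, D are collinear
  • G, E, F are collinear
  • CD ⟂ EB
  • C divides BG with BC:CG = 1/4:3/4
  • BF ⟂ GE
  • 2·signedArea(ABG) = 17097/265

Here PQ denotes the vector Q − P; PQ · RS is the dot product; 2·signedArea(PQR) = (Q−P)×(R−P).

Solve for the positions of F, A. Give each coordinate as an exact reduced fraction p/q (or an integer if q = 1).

1. F_x = 313/265  [G, E, F are collinear ∩ BF ⟂ GE]
2. F_y = 786/265  [G, E, F are collinear ∩ BF ⟂ GE]
   → F = (313/265, 786/265)
3. A_x = 5131/1060  [2·signedArea(ABG) = 17097/265 ∩ 2·signedArea(AGD) = -39506997/631760]
4. A_y = -9/530  [2·signedArea(ABG) = 17097/265 ∩ 2·signedArea(AGD) = -39506997/631760]
   → A = (5131/1060, -9/530)

A = (5131/1060, -9/530)
F = (313/265, 786/265)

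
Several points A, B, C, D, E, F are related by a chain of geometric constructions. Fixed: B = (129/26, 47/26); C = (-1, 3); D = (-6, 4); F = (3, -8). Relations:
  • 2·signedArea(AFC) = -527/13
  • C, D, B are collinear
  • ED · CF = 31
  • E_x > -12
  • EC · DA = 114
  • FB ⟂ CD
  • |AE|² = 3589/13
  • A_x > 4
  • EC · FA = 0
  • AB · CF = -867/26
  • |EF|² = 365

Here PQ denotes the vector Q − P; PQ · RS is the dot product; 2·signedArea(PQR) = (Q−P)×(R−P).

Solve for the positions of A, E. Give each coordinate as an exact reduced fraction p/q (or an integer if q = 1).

1. A_x = 56/13  [2·signedArea(AFC) = -527/13 ∩ AB · CF = -867/26]
2. A_y = -19/13  [2·signedArea(AFC) = -527/13 ∩ AB · CF = -867/26]
   → A = (56/13, -19/13)
3. E_x = -11  [EC · FA = 0 ∩ ED · CF = 31]
4. E_y = 5  [EC · FA = 0 ∩ ED · CF = 31]
   → E = (-11, 5)

A = (56/13, -19/13)
E = (-11, 5)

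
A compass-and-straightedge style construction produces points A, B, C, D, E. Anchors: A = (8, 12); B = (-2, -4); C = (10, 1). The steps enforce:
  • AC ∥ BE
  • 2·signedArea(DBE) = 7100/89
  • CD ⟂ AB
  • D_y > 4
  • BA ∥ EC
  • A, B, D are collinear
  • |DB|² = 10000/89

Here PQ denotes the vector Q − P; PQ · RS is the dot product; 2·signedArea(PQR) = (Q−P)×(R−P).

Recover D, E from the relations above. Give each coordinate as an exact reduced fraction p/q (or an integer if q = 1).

1. D_x = 322/89  [A, B, D are collinear ∩ CD ⟂ AB]
2. D_y = 444/89  [A, B, D are collinear ∩ CD ⟂ AB]
   → D = (322/89, 444/89)
3. E_x = 0  [BA ∥ EC ∩ AC ∥ BE]
4. E_y = -15  [BA ∥ EC ∩ AC ∥ BE]
   → E = (0, -15)

D = (322/89, 444/89)
E = (0, -15)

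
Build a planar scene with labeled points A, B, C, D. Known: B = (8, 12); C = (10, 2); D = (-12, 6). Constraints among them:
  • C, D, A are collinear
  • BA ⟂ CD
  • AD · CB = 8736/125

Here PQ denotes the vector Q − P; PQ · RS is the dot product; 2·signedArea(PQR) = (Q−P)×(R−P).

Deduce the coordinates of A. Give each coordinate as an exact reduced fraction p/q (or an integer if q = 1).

A = (788/125, 334/125)

1. A_x = 788/125  [C, D, A are collinear ∩ BA ⟂ CD]
2. A_y = 334/125  [C, D, A are collinear ∩ BA ⟂ CD]
   → A = (788/125, 334/125)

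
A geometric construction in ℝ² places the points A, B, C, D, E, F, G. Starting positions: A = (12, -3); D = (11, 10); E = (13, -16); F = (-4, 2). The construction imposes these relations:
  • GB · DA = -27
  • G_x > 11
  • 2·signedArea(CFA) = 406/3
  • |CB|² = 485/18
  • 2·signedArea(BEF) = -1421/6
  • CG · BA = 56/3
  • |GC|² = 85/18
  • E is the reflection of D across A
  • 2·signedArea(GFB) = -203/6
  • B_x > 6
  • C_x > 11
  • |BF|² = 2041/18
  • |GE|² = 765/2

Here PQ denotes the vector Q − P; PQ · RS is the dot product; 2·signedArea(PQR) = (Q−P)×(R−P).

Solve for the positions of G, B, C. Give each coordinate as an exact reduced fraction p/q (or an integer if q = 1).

B = (37/6, 31/6)
C = (34/3, 17/3)
G = (23/2, 7/2)

1. B_x = 37/6  [line -18·x + -17·y + 1193/6 = 0 ∩ |BF|² = 2041/18]
2. B_y = 31/6  [line -18·x + -17·y + 1193/6 = 0 ∩ |BF|² = 2041/18]
   → B = (37/6, 31/6)
3. C_x = 34/3  [line 5·x + 16·y + -442/3 = 0 ∩ |CB|² = 485/18]
4. C_y = 17/3  [line 5·x + 16·y + -442/3 = 0 ∩ |CB|² = 485/18]
   → C = (34/3, 17/3)
5. G_x = 23/2  [GB · DA = -27 ∩ CG · BA = 56/3]
6. G_y = 7/2  [GB · DA = -27 ∩ CG · BA = 56/3]
   → G = (23/2, 7/2)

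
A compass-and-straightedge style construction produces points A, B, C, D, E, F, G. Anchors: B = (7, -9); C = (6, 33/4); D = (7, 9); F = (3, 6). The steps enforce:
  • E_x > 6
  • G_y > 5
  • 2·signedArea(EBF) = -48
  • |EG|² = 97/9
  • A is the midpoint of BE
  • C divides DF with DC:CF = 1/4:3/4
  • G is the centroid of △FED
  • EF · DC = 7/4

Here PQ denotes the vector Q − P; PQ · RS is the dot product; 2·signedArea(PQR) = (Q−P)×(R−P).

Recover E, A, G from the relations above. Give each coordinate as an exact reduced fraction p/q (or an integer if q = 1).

1. E_x = 7  [EF · DC = 7/4 ∩ 2·signedArea(EBF) = -48]
2. E_y = 3  [EF · DC = 7/4 ∩ 2·signedArea(EBF) = -48]
   → E = (7, 3)
3. A_x = 7  [A is the midpoint of BE]
4. A_y = -3  [A is the midpoint of BE]
   → A = (7, -3)
5. G_x = 17/3  [G is the centroid of △FED]
6. G_y = 6  [G is the centroid of △FED]
   → G = (17/3, 6)

A = (7, -3)
E = (7, 3)
G = (17/3, 6)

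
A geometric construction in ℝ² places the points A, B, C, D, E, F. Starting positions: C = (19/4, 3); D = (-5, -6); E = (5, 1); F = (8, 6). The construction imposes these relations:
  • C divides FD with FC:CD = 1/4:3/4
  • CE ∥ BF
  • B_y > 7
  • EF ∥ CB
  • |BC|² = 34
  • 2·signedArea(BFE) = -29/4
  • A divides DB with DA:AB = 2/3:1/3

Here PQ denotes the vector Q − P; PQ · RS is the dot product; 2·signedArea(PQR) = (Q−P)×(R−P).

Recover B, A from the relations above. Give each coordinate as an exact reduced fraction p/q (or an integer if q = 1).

1. B_x = 31/4  [CE ∥ BF ∩ EF ∥ CB]
2. B_y = 8  [CE ∥ BF ∩ EF ∥ CB]
   → B = (31/4, 8)
3. A_x = 7/2  [A divides DB with DA:AB = 2/3:1/3]
4. A_y = 10/3  [A divides DB with DA:AB = 2/3:1/3]
   → A = (7/2, 10/3)

A = (7/2, 10/3)
B = (31/4, 8)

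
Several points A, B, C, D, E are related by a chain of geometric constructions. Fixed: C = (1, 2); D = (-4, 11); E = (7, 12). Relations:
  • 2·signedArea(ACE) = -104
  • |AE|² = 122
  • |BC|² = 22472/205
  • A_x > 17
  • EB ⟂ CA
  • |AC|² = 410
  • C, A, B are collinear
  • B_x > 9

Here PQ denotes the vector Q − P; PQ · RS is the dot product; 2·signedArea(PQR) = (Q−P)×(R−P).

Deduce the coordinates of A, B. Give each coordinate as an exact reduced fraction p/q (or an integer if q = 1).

A = (18, 13)
B = (2007/205, 1576/205)

1. A_x = 18  [line -10·x + 6·y + 102 = 0 ∩ |AC|² = 410]
2. A_y = 13  [line -10·x + 6·y + 102 = 0 ∩ |AC|² = 410]
   → A = (18, 13)
3. B_x = 2007/205  [C, A, B are collinear ∩ EB ⟂ CA]
4. B_y = 1576/205  [C, A, B are collinear ∩ EB ⟂ CA]
   → B = (2007/205, 1576/205)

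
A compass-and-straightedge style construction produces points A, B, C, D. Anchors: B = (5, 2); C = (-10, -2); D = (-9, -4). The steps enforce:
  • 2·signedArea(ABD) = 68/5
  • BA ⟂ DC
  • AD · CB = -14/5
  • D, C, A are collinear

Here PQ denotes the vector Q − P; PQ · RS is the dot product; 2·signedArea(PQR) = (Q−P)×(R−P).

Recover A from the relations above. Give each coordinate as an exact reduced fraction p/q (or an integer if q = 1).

A = (-43/5, -24/5)

1. A_x = -43/5  [D, C, A are collinear ∩ BA ⟂ DC]
2. A_y = -24/5  [D, C, A are collinear ∩ BA ⟂ DC]
   → A = (-43/5, -24/5)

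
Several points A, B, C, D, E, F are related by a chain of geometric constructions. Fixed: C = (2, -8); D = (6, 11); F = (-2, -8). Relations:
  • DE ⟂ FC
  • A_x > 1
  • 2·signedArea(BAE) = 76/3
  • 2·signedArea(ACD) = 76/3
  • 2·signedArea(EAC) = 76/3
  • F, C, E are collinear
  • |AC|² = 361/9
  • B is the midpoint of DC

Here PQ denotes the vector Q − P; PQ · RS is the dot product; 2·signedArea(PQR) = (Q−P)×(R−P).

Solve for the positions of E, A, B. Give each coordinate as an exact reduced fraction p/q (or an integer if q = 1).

1. E_x = 6  [F, C, E are collinear ∩ DE ⟂ FC]
2. E_y = -8  [F, C, E are collinear ∩ DE ⟂ FC]
   → E = (6, -8)
3. A_x = 2  [2·signedArea(ACD) = 76/3 ∩ 2·signedArea(EAC) = 76/3]
4. A_y = -5/3  [2·signedArea(ACD) = 76/3 ∩ 2·signedArea(EAC) = 76/3]
   → A = (2, -5/3)
5. B_x = 4  [B is the midpoint of DC]
6. B_y = 3/2  [B is the midpoint of DC]
   → B = (4, 3/2)

A = (2, -5/3)
B = (4, 3/2)
E = (6, -8)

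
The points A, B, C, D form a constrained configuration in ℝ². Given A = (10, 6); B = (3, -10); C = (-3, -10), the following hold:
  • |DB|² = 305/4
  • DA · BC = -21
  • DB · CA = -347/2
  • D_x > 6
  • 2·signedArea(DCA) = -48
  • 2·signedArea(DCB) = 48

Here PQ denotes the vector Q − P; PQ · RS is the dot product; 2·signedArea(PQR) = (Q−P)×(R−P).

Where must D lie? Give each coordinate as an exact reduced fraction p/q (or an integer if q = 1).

D = (13/2, -2)

1. D_x = 13/2  [2·signedArea(DCA) = -48 ∩ DA · BC = -21]
2. D_y = -2  [2·signedArea(DCA) = -48 ∩ DA · BC = -21]
   → D = (13/2, -2)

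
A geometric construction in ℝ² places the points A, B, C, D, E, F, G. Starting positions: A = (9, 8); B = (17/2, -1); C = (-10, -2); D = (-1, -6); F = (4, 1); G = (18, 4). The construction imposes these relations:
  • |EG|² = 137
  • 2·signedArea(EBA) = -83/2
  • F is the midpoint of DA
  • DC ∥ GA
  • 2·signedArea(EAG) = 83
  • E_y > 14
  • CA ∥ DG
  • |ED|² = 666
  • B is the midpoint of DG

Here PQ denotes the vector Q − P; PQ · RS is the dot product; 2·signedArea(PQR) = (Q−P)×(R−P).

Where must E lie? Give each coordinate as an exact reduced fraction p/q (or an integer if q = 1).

1. E_x = 14  [2·signedArea(EBA) = -83/2 ∩ 2·signedArea(EAG) = 83]
2. E_y = 15  [2·signedArea(EBA) = -83/2 ∩ 2·signedArea(EAG) = 83]
   → E = (14, 15)

E = (14, 15)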